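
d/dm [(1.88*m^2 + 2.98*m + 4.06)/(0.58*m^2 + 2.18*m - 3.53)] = (2.37*m^2 - 17.9824*m - 19.3702)/(0.3364*m^4 + 2.5288*m^3 + 0.657600000000001*m^2 - 15.3908*m + 12.4609)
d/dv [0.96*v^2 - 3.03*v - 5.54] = 1.92*v - 3.03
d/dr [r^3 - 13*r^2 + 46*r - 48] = 3*r^2 - 26*r + 46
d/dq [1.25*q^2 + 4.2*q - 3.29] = 2.5*q + 4.2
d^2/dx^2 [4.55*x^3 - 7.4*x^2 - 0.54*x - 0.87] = 27.3*x - 14.8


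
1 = 1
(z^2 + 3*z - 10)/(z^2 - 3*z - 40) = (z - 2)/(z - 8)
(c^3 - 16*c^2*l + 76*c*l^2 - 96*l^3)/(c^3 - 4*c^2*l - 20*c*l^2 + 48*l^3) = (c - 8*l)/(c + 4*l)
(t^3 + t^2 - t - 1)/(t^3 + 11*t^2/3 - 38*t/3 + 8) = 3*(t^2 + 2*t + 1)/(3*t^2 + 14*t - 24)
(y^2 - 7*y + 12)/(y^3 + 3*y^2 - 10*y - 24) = (y - 4)/(y^2 + 6*y + 8)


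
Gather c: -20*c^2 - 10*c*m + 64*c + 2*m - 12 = -20*c^2 + c*(64 - 10*m) + 2*m - 12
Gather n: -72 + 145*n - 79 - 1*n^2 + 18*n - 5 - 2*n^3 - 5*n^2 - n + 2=-2*n^3 - 6*n^2 + 162*n - 154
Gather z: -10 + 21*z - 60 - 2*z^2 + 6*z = -2*z^2 + 27*z - 70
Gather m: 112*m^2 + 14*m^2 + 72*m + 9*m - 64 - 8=126*m^2 + 81*m - 72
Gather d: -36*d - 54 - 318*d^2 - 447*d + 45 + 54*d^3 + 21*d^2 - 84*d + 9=54*d^3 - 297*d^2 - 567*d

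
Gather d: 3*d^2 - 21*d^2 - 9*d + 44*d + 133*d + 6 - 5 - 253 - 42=-18*d^2 + 168*d - 294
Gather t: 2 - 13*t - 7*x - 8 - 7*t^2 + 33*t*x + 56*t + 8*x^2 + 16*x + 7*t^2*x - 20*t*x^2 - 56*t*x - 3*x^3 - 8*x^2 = t^2*(7*x - 7) + t*(-20*x^2 - 23*x + 43) - 3*x^3 + 9*x - 6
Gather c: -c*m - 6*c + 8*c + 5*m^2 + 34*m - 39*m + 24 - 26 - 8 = c*(2 - m) + 5*m^2 - 5*m - 10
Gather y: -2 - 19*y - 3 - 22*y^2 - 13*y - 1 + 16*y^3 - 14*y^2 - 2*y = 16*y^3 - 36*y^2 - 34*y - 6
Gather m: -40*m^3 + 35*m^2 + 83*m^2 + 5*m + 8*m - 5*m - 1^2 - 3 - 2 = -40*m^3 + 118*m^2 + 8*m - 6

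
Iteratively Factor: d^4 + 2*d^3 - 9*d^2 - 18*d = (d)*(d^3 + 2*d^2 - 9*d - 18) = d*(d - 3)*(d^2 + 5*d + 6) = d*(d - 3)*(d + 2)*(d + 3)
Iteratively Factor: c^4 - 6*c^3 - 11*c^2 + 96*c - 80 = (c + 4)*(c^3 - 10*c^2 + 29*c - 20) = (c - 4)*(c + 4)*(c^2 - 6*c + 5) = (c - 4)*(c - 1)*(c + 4)*(c - 5)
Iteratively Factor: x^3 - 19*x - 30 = (x - 5)*(x^2 + 5*x + 6) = (x - 5)*(x + 2)*(x + 3)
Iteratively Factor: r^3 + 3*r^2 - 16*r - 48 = (r + 3)*(r^2 - 16) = (r - 4)*(r + 3)*(r + 4)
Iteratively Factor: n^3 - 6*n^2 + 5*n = (n)*(n^2 - 6*n + 5) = n*(n - 5)*(n - 1)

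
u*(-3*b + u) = -3*b*u + u^2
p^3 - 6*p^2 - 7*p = p*(p - 7)*(p + 1)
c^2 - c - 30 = (c - 6)*(c + 5)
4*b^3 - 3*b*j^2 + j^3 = (-2*b + j)^2*(b + j)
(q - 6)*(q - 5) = q^2 - 11*q + 30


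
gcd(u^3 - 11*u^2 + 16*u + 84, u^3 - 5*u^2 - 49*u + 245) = u - 7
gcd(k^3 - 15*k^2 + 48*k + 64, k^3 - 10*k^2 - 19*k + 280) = k - 8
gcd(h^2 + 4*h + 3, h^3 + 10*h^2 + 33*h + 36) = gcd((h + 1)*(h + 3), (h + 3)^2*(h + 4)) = h + 3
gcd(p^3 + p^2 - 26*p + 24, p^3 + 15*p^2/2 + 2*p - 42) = p + 6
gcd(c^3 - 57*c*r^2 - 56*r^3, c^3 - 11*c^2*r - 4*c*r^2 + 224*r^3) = -c + 8*r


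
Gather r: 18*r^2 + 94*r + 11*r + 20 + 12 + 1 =18*r^2 + 105*r + 33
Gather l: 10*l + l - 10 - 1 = 11*l - 11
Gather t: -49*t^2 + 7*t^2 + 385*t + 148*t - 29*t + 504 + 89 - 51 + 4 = -42*t^2 + 504*t + 546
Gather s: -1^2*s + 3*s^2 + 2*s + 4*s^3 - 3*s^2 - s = 4*s^3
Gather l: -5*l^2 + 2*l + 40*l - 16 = -5*l^2 + 42*l - 16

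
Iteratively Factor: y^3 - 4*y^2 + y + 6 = (y - 2)*(y^2 - 2*y - 3) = (y - 3)*(y - 2)*(y + 1)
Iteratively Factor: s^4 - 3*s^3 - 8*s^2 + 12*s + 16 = (s - 2)*(s^3 - s^2 - 10*s - 8) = (s - 2)*(s + 2)*(s^2 - 3*s - 4) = (s - 2)*(s + 1)*(s + 2)*(s - 4)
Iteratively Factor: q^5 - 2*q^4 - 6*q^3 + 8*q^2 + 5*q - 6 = (q + 2)*(q^4 - 4*q^3 + 2*q^2 + 4*q - 3) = (q - 1)*(q + 2)*(q^3 - 3*q^2 - q + 3) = (q - 3)*(q - 1)*(q + 2)*(q^2 - 1) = (q - 3)*(q - 1)*(q + 1)*(q + 2)*(q - 1)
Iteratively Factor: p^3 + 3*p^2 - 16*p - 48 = (p + 3)*(p^2 - 16) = (p + 3)*(p + 4)*(p - 4)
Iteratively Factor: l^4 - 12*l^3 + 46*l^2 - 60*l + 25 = (l - 1)*(l^3 - 11*l^2 + 35*l - 25) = (l - 5)*(l - 1)*(l^2 - 6*l + 5) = (l - 5)^2*(l - 1)*(l - 1)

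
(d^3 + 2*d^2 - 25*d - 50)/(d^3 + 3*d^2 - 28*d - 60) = (d + 5)/(d + 6)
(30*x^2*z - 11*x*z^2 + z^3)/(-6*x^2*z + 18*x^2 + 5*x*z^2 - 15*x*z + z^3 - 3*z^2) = z*(-30*x^2 + 11*x*z - z^2)/(6*x^2*z - 18*x^2 - 5*x*z^2 + 15*x*z - z^3 + 3*z^2)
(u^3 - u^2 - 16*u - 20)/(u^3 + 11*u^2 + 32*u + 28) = (u - 5)/(u + 7)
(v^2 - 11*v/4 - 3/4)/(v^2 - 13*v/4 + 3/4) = (4*v + 1)/(4*v - 1)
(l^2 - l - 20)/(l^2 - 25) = (l + 4)/(l + 5)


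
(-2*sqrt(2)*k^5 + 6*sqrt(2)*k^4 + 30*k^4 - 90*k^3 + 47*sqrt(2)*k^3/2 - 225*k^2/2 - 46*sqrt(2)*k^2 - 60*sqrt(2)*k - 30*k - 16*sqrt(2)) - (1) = -2*sqrt(2)*k^5 + 6*sqrt(2)*k^4 + 30*k^4 - 90*k^3 + 47*sqrt(2)*k^3/2 - 225*k^2/2 - 46*sqrt(2)*k^2 - 60*sqrt(2)*k - 30*k - 16*sqrt(2) - 1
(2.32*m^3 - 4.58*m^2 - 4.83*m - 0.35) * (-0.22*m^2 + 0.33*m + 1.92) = -0.5104*m^5 + 1.7732*m^4 + 4.0056*m^3 - 10.3105*m^2 - 9.3891*m - 0.672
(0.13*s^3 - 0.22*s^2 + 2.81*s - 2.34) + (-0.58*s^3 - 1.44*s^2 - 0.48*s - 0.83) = -0.45*s^3 - 1.66*s^2 + 2.33*s - 3.17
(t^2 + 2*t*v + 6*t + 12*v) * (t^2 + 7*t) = t^4 + 2*t^3*v + 13*t^3 + 26*t^2*v + 42*t^2 + 84*t*v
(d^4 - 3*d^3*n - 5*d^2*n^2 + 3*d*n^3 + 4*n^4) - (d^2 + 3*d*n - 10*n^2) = d^4 - 3*d^3*n - 5*d^2*n^2 - d^2 + 3*d*n^3 - 3*d*n + 4*n^4 + 10*n^2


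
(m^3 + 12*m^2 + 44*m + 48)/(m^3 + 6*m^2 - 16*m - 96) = (m + 2)/(m - 4)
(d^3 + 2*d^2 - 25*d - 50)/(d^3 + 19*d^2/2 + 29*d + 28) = 2*(d^2 - 25)/(2*d^2 + 15*d + 28)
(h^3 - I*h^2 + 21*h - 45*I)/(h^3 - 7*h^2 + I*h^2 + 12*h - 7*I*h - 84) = (h^2 + 2*I*h + 15)/(h^2 + h*(-7 + 4*I) - 28*I)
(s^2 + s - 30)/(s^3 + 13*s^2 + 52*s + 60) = (s - 5)/(s^2 + 7*s + 10)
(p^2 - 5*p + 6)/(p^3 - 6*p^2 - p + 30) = (p - 2)/(p^2 - 3*p - 10)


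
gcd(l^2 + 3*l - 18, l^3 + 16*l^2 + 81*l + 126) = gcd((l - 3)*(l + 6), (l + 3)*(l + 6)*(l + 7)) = l + 6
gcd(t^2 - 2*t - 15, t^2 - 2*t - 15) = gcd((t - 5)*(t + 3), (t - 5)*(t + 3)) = t^2 - 2*t - 15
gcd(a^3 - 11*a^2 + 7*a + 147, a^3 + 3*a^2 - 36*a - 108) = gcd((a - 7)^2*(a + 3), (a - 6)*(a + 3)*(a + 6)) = a + 3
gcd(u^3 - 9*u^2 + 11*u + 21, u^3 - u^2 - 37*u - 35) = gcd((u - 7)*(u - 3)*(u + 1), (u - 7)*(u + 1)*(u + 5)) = u^2 - 6*u - 7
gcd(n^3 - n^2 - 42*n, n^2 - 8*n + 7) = n - 7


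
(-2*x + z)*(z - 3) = -2*x*z + 6*x + z^2 - 3*z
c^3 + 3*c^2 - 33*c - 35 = (c - 5)*(c + 1)*(c + 7)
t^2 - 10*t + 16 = (t - 8)*(t - 2)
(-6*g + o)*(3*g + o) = -18*g^2 - 3*g*o + o^2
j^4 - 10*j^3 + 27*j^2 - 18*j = j*(j - 6)*(j - 3)*(j - 1)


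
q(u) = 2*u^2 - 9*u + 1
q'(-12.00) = -57.00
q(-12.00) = 397.00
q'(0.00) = -9.00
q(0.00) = 1.00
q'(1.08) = -4.68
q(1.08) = -6.39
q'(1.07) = -4.72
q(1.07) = -6.34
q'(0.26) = -7.96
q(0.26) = -1.20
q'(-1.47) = -14.88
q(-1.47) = 18.55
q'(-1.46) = -14.84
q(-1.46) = 18.40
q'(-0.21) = -9.84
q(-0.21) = 2.98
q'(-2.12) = -17.48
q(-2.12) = 29.07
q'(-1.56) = -15.24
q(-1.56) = 19.91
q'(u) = 4*u - 9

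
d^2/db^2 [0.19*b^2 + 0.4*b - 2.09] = 0.380000000000000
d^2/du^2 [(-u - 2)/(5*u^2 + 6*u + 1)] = 2*(-4*(u + 2)*(5*u + 3)^2 + (15*u + 16)*(5*u^2 + 6*u + 1))/(5*u^2 + 6*u + 1)^3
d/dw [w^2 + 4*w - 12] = 2*w + 4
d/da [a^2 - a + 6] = 2*a - 1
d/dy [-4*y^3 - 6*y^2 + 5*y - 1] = -12*y^2 - 12*y + 5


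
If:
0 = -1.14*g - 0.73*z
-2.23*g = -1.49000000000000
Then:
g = 0.67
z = -1.04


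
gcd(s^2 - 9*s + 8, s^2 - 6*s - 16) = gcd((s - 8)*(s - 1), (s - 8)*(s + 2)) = s - 8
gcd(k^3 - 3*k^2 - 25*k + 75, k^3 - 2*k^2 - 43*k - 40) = k + 5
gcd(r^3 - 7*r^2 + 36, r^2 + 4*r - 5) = 1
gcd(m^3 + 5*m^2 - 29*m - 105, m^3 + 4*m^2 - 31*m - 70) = m^2 + 2*m - 35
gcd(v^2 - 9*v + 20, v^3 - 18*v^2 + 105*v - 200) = v - 5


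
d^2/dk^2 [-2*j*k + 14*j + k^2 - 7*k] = 2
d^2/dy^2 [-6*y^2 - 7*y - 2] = -12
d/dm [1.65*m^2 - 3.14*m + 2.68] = 3.3*m - 3.14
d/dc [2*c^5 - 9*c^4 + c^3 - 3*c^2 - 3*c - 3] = 10*c^4 - 36*c^3 + 3*c^2 - 6*c - 3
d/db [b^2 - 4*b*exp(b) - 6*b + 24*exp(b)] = -4*b*exp(b) + 2*b + 20*exp(b) - 6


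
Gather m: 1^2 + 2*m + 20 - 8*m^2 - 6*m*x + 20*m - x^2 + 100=-8*m^2 + m*(22 - 6*x) - x^2 + 121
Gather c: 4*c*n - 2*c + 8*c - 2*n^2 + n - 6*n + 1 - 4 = c*(4*n + 6) - 2*n^2 - 5*n - 3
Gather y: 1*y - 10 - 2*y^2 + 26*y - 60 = -2*y^2 + 27*y - 70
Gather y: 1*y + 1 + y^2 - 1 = y^2 + y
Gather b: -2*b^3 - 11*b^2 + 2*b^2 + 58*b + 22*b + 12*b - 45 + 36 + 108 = -2*b^3 - 9*b^2 + 92*b + 99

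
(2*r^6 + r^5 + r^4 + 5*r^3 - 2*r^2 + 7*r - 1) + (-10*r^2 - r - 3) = 2*r^6 + r^5 + r^4 + 5*r^3 - 12*r^2 + 6*r - 4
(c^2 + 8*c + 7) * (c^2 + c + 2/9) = c^4 + 9*c^3 + 137*c^2/9 + 79*c/9 + 14/9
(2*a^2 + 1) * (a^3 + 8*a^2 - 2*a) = 2*a^5 + 16*a^4 - 3*a^3 + 8*a^2 - 2*a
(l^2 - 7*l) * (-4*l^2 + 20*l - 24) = -4*l^4 + 48*l^3 - 164*l^2 + 168*l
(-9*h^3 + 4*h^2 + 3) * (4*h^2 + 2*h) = -36*h^5 - 2*h^4 + 8*h^3 + 12*h^2 + 6*h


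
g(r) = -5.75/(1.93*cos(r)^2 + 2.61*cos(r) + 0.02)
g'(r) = -5.75*(3.86*sin(r)*cos(r) + 2.61*sin(r))/(1.93*cos(r)^2 + 2.61*cos(r) + 0.02)^2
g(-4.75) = -47.57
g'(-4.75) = -1083.59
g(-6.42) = -1.28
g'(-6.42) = 0.25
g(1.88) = 9.66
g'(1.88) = -22.17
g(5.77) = -1.53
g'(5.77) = 1.19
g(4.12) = 6.88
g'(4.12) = 3.11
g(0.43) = -1.44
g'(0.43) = -0.92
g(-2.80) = 7.92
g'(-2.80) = -3.76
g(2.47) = 6.84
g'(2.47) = 2.09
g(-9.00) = 7.61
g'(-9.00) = -3.76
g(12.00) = -1.60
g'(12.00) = 1.40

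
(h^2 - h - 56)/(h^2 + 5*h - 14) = (h - 8)/(h - 2)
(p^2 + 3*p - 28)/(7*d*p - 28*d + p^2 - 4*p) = (p + 7)/(7*d + p)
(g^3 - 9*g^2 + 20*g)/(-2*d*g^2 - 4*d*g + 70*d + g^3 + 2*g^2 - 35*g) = g*(4 - g)/(2*d*g + 14*d - g^2 - 7*g)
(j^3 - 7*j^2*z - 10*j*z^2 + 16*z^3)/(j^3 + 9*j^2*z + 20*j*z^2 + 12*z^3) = (j^2 - 9*j*z + 8*z^2)/(j^2 + 7*j*z + 6*z^2)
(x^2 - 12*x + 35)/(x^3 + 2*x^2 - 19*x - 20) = (x^2 - 12*x + 35)/(x^3 + 2*x^2 - 19*x - 20)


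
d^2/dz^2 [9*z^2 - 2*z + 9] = 18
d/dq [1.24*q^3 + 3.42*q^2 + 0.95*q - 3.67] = 3.72*q^2 + 6.84*q + 0.95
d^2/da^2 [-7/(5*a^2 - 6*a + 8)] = 14*(25*a^2 - 30*a - 4*(5*a - 3)^2 + 40)/(5*a^2 - 6*a + 8)^3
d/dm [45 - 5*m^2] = -10*m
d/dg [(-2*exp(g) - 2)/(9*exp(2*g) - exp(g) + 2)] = 2*((exp(g) + 1)*(18*exp(g) - 1) - 9*exp(2*g) + exp(g) - 2)*exp(g)/(9*exp(2*g) - exp(g) + 2)^2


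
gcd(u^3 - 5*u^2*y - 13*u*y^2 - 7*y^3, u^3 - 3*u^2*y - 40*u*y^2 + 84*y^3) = -u + 7*y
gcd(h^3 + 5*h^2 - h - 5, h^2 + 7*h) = 1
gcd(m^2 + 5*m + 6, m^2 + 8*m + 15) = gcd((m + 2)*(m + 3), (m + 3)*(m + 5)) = m + 3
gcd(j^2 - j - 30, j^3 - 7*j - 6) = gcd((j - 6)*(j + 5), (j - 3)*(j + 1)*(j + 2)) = 1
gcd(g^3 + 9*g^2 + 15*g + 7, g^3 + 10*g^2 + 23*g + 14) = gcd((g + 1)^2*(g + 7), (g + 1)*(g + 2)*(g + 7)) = g^2 + 8*g + 7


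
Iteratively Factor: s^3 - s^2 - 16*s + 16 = (s - 1)*(s^2 - 16) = (s - 1)*(s + 4)*(s - 4)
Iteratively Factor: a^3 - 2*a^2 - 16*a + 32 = (a - 4)*(a^2 + 2*a - 8) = (a - 4)*(a - 2)*(a + 4)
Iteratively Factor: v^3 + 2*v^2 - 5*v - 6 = (v + 1)*(v^2 + v - 6) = (v - 2)*(v + 1)*(v + 3)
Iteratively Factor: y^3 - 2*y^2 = (y - 2)*(y^2) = y*(y - 2)*(y)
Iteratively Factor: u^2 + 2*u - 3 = (u + 3)*(u - 1)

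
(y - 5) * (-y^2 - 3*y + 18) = -y^3 + 2*y^2 + 33*y - 90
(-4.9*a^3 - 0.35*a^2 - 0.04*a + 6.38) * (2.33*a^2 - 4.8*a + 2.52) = -11.417*a^5 + 22.7045*a^4 - 10.7612*a^3 + 14.1754*a^2 - 30.7248*a + 16.0776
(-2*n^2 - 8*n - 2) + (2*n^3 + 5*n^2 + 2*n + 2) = 2*n^3 + 3*n^2 - 6*n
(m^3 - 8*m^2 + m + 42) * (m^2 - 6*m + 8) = m^5 - 14*m^4 + 57*m^3 - 28*m^2 - 244*m + 336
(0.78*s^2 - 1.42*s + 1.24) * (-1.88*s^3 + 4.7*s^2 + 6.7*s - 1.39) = -1.4664*s^5 + 6.3356*s^4 - 3.7792*s^3 - 4.7702*s^2 + 10.2818*s - 1.7236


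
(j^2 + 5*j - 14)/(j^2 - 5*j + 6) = (j + 7)/(j - 3)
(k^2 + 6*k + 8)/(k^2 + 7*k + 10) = (k + 4)/(k + 5)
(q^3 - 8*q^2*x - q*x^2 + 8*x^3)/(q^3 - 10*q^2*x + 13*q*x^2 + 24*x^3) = (-q + x)/(-q + 3*x)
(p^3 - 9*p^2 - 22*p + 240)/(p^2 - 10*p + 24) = (p^2 - 3*p - 40)/(p - 4)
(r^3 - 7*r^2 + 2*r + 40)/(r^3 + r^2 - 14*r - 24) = (r - 5)/(r + 3)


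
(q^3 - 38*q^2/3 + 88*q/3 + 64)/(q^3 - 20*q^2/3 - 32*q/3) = (q - 6)/q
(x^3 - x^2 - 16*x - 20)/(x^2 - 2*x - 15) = (x^2 + 4*x + 4)/(x + 3)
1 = 1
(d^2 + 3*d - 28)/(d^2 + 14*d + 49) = (d - 4)/(d + 7)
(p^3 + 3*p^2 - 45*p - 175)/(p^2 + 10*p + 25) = p - 7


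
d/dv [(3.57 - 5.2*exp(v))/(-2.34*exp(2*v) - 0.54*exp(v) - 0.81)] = (-12.168*exp(2*v) + 16.7076*exp(v) + 6.1398)*exp(v)/(5.4756*exp(4*v) + 2.5272*exp(3*v) + 4.0824*exp(2*v) + 0.8748*exp(v) + 0.6561)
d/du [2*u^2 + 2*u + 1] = 4*u + 2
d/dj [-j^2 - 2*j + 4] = -2*j - 2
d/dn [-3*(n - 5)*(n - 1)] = 18 - 6*n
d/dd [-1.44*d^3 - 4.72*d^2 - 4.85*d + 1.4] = -4.32*d^2 - 9.44*d - 4.85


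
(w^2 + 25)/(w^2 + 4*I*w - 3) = (w^2 + 25)/(w^2 + 4*I*w - 3)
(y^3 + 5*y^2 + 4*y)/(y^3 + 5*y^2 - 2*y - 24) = y*(y + 1)/(y^2 + y - 6)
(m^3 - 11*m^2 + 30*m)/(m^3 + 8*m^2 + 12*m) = (m^2 - 11*m + 30)/(m^2 + 8*m + 12)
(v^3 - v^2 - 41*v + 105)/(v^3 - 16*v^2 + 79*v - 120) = (v + 7)/(v - 8)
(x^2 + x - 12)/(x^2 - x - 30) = (-x^2 - x + 12)/(-x^2 + x + 30)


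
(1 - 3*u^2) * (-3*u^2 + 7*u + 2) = 9*u^4 - 21*u^3 - 9*u^2 + 7*u + 2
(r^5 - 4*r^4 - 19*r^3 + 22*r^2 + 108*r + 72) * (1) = r^5 - 4*r^4 - 19*r^3 + 22*r^2 + 108*r + 72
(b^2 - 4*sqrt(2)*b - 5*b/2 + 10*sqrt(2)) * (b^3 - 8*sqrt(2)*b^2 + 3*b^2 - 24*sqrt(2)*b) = b^5 - 12*sqrt(2)*b^4 + b^4/2 - 6*sqrt(2)*b^3 + 113*b^3/2 + 32*b^2 + 90*sqrt(2)*b^2 - 480*b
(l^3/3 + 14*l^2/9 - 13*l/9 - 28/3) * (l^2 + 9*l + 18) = l^5/3 + 41*l^4/9 + 167*l^3/9 + 17*l^2/3 - 110*l - 168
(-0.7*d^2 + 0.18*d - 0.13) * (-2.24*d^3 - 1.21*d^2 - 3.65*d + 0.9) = 1.568*d^5 + 0.4438*d^4 + 2.6284*d^3 - 1.1297*d^2 + 0.6365*d - 0.117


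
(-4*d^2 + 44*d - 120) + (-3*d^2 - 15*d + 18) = -7*d^2 + 29*d - 102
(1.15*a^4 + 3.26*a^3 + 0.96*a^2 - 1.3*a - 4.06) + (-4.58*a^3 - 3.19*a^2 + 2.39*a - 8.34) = 1.15*a^4 - 1.32*a^3 - 2.23*a^2 + 1.09*a - 12.4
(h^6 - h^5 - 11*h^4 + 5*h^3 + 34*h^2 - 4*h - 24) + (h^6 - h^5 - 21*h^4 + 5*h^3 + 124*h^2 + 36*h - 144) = 2*h^6 - 2*h^5 - 32*h^4 + 10*h^3 + 158*h^2 + 32*h - 168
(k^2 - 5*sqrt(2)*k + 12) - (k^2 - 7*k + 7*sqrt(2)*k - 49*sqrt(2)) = -12*sqrt(2)*k + 7*k + 12 + 49*sqrt(2)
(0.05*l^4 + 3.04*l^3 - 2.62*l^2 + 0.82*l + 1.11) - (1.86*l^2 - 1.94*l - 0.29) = 0.05*l^4 + 3.04*l^3 - 4.48*l^2 + 2.76*l + 1.4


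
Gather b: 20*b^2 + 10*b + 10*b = 20*b^2 + 20*b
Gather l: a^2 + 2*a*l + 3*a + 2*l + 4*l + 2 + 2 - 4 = a^2 + 3*a + l*(2*a + 6)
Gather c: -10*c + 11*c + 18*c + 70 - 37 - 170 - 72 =19*c - 209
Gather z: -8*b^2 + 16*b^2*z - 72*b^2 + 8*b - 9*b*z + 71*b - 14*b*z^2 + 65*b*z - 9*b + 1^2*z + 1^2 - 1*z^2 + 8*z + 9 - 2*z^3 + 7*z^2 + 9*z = -80*b^2 + 70*b - 2*z^3 + z^2*(6 - 14*b) + z*(16*b^2 + 56*b + 18) + 10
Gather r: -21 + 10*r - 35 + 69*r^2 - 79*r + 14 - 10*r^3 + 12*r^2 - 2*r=-10*r^3 + 81*r^2 - 71*r - 42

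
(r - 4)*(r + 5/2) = r^2 - 3*r/2 - 10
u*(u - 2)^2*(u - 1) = u^4 - 5*u^3 + 8*u^2 - 4*u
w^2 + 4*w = w*(w + 4)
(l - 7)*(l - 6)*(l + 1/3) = l^3 - 38*l^2/3 + 113*l/3 + 14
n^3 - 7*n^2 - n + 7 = (n - 7)*(n - 1)*(n + 1)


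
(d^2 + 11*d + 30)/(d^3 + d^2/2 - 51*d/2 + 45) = 2*(d + 5)/(2*d^2 - 11*d + 15)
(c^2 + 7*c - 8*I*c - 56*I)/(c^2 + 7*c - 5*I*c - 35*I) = (c - 8*I)/(c - 5*I)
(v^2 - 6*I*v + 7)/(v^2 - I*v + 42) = (v + I)/(v + 6*I)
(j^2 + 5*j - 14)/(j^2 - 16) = (j^2 + 5*j - 14)/(j^2 - 16)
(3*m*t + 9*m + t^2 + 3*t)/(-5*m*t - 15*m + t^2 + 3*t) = (3*m + t)/(-5*m + t)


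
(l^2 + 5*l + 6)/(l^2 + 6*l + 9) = (l + 2)/(l + 3)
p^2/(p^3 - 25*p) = p/(p^2 - 25)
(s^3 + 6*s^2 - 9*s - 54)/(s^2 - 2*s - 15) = (s^2 + 3*s - 18)/(s - 5)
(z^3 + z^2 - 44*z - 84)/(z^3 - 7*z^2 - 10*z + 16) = (z^2 - z - 42)/(z^2 - 9*z + 8)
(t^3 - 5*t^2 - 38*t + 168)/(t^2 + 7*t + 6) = (t^2 - 11*t + 28)/(t + 1)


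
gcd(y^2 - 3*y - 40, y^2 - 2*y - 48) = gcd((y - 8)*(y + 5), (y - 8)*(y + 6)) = y - 8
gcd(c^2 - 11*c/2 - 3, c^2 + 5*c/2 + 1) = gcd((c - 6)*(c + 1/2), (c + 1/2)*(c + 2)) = c + 1/2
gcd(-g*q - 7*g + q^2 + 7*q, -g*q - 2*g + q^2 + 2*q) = -g + q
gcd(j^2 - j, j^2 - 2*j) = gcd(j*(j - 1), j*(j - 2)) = j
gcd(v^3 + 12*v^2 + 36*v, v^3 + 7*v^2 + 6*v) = v^2 + 6*v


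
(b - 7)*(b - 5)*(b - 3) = b^3 - 15*b^2 + 71*b - 105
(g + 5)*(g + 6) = g^2 + 11*g + 30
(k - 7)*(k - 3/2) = k^2 - 17*k/2 + 21/2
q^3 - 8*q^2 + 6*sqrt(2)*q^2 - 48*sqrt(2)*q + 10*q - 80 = (q - 8)*(q + sqrt(2))*(q + 5*sqrt(2))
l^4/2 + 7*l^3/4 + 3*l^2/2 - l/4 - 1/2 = (l/2 + 1)*(l - 1/2)*(l + 1)^2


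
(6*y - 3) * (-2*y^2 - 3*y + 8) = -12*y^3 - 12*y^2 + 57*y - 24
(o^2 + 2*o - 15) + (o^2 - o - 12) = 2*o^2 + o - 27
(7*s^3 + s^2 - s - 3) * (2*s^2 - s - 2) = 14*s^5 - 5*s^4 - 17*s^3 - 7*s^2 + 5*s + 6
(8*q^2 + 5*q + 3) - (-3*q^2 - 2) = 11*q^2 + 5*q + 5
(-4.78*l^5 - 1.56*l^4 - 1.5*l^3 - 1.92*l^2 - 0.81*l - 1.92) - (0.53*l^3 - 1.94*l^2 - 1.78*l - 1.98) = -4.78*l^5 - 1.56*l^4 - 2.03*l^3 + 0.02*l^2 + 0.97*l + 0.0600000000000001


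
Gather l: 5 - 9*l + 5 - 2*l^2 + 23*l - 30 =-2*l^2 + 14*l - 20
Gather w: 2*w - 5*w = -3*w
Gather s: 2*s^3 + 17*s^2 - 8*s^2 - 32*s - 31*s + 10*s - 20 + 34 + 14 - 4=2*s^3 + 9*s^2 - 53*s + 24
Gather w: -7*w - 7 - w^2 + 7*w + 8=1 - w^2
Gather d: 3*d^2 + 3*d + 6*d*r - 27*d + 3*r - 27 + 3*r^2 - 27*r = 3*d^2 + d*(6*r - 24) + 3*r^2 - 24*r - 27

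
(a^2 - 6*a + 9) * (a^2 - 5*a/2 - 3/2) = a^4 - 17*a^3/2 + 45*a^2/2 - 27*a/2 - 27/2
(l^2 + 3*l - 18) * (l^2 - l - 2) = l^4 + 2*l^3 - 23*l^2 + 12*l + 36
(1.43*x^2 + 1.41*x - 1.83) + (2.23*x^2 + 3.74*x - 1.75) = 3.66*x^2 + 5.15*x - 3.58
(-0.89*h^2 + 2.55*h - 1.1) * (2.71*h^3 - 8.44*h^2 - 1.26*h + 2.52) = -2.4119*h^5 + 14.4221*h^4 - 23.3816*h^3 + 3.8282*h^2 + 7.812*h - 2.772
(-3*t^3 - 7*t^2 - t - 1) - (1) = -3*t^3 - 7*t^2 - t - 2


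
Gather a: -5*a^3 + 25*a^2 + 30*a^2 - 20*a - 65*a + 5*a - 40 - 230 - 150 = -5*a^3 + 55*a^2 - 80*a - 420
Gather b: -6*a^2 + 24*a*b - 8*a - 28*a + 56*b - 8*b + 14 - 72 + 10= -6*a^2 - 36*a + b*(24*a + 48) - 48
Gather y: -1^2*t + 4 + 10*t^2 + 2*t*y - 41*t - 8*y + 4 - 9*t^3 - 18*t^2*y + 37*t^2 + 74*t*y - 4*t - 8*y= -9*t^3 + 47*t^2 - 46*t + y*(-18*t^2 + 76*t - 16) + 8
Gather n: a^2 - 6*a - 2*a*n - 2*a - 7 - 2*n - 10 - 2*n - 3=a^2 - 8*a + n*(-2*a - 4) - 20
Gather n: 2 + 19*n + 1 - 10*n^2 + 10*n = -10*n^2 + 29*n + 3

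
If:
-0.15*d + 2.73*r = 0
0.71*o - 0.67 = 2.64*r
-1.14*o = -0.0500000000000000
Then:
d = -4.40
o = 0.04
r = -0.24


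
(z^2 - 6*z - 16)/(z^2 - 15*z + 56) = (z + 2)/(z - 7)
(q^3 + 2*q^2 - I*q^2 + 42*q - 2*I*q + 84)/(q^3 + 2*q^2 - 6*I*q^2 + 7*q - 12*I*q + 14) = (q + 6*I)/(q + I)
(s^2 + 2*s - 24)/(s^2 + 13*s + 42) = (s - 4)/(s + 7)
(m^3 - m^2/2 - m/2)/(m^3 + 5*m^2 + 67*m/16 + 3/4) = 8*m*(2*m^2 - m - 1)/(16*m^3 + 80*m^2 + 67*m + 12)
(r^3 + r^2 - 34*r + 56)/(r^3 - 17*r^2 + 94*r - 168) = (r^2 + 5*r - 14)/(r^2 - 13*r + 42)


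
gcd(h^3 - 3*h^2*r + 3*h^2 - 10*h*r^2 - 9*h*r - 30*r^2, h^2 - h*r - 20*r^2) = -h + 5*r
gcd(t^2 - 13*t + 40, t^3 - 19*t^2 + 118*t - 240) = t^2 - 13*t + 40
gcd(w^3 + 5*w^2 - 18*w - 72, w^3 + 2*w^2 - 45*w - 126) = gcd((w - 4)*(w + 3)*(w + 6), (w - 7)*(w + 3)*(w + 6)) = w^2 + 9*w + 18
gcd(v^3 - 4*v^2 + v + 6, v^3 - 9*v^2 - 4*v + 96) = 1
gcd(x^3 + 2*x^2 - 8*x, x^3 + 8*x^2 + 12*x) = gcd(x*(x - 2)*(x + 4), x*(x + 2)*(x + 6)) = x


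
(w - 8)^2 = w^2 - 16*w + 64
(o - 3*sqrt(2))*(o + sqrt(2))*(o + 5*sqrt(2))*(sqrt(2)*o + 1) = sqrt(2)*o^4 + 7*o^3 - 23*sqrt(2)*o^2 - 86*o - 30*sqrt(2)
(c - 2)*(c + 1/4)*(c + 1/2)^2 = c^4 - 3*c^3/4 - 2*c^2 - 15*c/16 - 1/8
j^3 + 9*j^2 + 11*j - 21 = (j - 1)*(j + 3)*(j + 7)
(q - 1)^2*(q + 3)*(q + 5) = q^4 + 6*q^3 - 22*q + 15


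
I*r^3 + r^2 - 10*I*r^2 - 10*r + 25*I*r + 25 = (r - 5)^2*(I*r + 1)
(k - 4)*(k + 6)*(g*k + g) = g*k^3 + 3*g*k^2 - 22*g*k - 24*g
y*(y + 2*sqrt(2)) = y^2 + 2*sqrt(2)*y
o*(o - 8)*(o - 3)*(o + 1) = o^4 - 10*o^3 + 13*o^2 + 24*o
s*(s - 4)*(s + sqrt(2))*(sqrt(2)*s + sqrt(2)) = sqrt(2)*s^4 - 3*sqrt(2)*s^3 + 2*s^3 - 6*s^2 - 4*sqrt(2)*s^2 - 8*s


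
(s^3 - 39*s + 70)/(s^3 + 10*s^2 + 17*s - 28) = (s^2 - 7*s + 10)/(s^2 + 3*s - 4)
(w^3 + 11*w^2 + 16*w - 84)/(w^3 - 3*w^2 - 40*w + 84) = (w + 7)/(w - 7)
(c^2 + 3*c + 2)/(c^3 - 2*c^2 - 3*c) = (c + 2)/(c*(c - 3))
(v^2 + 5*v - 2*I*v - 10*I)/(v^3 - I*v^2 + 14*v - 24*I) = (v + 5)/(v^2 + I*v + 12)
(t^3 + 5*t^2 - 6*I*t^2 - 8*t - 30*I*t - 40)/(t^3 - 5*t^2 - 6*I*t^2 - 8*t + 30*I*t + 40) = (t + 5)/(t - 5)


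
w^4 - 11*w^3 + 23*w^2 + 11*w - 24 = (w - 8)*(w - 3)*(w - 1)*(w + 1)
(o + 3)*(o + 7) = o^2 + 10*o + 21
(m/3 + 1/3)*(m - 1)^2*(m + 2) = m^4/3 + m^3/3 - m^2 - m/3 + 2/3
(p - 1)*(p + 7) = p^2 + 6*p - 7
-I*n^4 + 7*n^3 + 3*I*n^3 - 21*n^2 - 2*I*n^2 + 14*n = n*(n - 2)*(n + 7*I)*(-I*n + I)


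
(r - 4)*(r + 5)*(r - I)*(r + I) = r^4 + r^3 - 19*r^2 + r - 20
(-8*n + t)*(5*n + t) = -40*n^2 - 3*n*t + t^2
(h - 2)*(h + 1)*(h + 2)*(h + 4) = h^4 + 5*h^3 - 20*h - 16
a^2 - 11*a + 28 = (a - 7)*(a - 4)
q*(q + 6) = q^2 + 6*q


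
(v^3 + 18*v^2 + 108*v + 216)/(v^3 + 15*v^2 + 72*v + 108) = (v + 6)/(v + 3)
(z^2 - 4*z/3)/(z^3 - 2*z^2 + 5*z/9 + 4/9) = 3*z/(3*z^2 - 2*z - 1)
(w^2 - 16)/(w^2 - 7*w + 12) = (w + 4)/(w - 3)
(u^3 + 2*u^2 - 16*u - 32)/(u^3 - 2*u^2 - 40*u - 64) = (u - 4)/(u - 8)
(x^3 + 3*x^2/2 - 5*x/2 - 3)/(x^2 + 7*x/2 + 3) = (2*x^2 - x - 3)/(2*x + 3)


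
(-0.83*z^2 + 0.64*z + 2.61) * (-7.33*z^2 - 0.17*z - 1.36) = 6.0839*z^4 - 4.5501*z^3 - 18.1113*z^2 - 1.3141*z - 3.5496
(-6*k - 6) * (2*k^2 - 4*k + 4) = -12*k^3 + 12*k^2 - 24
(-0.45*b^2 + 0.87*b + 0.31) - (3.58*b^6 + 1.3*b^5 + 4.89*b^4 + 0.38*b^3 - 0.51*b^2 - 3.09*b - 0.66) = -3.58*b^6 - 1.3*b^5 - 4.89*b^4 - 0.38*b^3 + 0.06*b^2 + 3.96*b + 0.97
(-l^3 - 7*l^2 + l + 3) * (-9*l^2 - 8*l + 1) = 9*l^5 + 71*l^4 + 46*l^3 - 42*l^2 - 23*l + 3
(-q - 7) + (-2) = -q - 9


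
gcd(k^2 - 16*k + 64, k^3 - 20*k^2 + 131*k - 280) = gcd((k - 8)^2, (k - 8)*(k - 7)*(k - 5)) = k - 8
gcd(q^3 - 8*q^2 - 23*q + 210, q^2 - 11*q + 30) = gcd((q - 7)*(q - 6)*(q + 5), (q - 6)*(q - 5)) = q - 6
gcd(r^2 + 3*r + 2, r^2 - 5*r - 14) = r + 2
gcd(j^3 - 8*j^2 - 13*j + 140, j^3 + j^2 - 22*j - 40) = j^2 - j - 20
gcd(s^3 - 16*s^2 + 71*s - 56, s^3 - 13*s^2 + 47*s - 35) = s^2 - 8*s + 7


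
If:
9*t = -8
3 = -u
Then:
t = -8/9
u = -3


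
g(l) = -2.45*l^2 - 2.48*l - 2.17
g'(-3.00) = 12.22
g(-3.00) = -16.78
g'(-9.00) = 41.62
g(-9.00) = -178.30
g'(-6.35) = 28.64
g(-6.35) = -85.21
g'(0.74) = -6.11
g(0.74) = -5.35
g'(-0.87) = 1.78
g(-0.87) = -1.87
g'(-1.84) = 6.54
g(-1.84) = -5.90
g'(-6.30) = 28.39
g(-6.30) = -83.79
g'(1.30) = -8.85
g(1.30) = -9.53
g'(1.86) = -11.59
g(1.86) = -15.26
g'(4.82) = -26.10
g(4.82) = -71.04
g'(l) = -4.9*l - 2.48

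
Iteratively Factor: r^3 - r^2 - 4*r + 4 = (r + 2)*(r^2 - 3*r + 2) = (r - 2)*(r + 2)*(r - 1)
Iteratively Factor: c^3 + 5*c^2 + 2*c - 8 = (c - 1)*(c^2 + 6*c + 8) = (c - 1)*(c + 2)*(c + 4)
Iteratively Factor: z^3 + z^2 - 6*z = (z)*(z^2 + z - 6) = z*(z + 3)*(z - 2)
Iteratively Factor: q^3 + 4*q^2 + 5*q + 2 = (q + 1)*(q^2 + 3*q + 2) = (q + 1)*(q + 2)*(q + 1)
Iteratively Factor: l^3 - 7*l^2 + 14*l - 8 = (l - 1)*(l^2 - 6*l + 8) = (l - 2)*(l - 1)*(l - 4)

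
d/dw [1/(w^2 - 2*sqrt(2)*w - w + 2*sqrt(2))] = (-2*w + 1 + 2*sqrt(2))/(w^2 - 2*sqrt(2)*w - w + 2*sqrt(2))^2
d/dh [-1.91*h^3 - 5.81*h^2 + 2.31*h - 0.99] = -5.73*h^2 - 11.62*h + 2.31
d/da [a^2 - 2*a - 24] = 2*a - 2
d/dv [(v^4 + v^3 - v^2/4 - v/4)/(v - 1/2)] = 3*v^2 + 3*v + 1/2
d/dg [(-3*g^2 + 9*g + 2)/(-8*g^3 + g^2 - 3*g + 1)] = (-24*g^4 + 144*g^3 + 48*g^2 - 10*g + 15)/(64*g^6 - 16*g^5 + 49*g^4 - 22*g^3 + 11*g^2 - 6*g + 1)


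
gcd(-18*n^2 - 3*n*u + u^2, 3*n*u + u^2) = 3*n + u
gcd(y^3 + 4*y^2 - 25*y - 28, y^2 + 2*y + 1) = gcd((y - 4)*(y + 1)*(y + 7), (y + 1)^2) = y + 1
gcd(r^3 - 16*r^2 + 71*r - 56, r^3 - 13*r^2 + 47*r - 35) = r^2 - 8*r + 7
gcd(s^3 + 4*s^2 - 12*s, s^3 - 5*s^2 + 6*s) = s^2 - 2*s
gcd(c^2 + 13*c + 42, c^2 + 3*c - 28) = c + 7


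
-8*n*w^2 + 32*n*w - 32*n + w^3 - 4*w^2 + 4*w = (-8*n + w)*(w - 2)^2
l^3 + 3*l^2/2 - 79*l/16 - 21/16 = (l - 7/4)*(l + 1/4)*(l + 3)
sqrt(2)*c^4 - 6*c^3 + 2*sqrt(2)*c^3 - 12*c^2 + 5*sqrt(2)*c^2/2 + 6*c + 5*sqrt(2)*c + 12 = (c + 2)*(c - 2*sqrt(2))*(c - 3*sqrt(2)/2)*(sqrt(2)*c + 1)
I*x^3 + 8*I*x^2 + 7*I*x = x*(x + 7)*(I*x + I)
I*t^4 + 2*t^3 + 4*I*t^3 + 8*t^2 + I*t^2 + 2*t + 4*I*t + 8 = (t + 4)*(t - 2*I)*(t + I)*(I*t + 1)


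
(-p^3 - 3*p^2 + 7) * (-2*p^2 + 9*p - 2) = 2*p^5 - 3*p^4 - 25*p^3 - 8*p^2 + 63*p - 14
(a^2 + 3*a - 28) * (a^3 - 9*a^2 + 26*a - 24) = a^5 - 6*a^4 - 29*a^3 + 306*a^2 - 800*a + 672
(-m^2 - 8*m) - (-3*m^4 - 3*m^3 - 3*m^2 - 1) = 3*m^4 + 3*m^3 + 2*m^2 - 8*m + 1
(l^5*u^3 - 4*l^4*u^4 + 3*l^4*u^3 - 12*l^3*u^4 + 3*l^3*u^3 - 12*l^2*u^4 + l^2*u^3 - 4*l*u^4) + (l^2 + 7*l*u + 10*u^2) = l^5*u^3 - 4*l^4*u^4 + 3*l^4*u^3 - 12*l^3*u^4 + 3*l^3*u^3 - 12*l^2*u^4 + l^2*u^3 + l^2 - 4*l*u^4 + 7*l*u + 10*u^2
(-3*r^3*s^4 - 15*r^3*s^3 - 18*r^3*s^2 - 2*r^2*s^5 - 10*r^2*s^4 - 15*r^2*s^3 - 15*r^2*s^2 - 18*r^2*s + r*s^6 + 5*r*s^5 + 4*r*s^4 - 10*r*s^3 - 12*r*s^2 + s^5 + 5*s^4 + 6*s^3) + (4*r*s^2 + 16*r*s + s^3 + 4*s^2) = -3*r^3*s^4 - 15*r^3*s^3 - 18*r^3*s^2 - 2*r^2*s^5 - 10*r^2*s^4 - 15*r^2*s^3 - 15*r^2*s^2 - 18*r^2*s + r*s^6 + 5*r*s^5 + 4*r*s^4 - 10*r*s^3 - 8*r*s^2 + 16*r*s + s^5 + 5*s^4 + 7*s^3 + 4*s^2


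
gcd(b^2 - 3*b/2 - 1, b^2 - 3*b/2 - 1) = b^2 - 3*b/2 - 1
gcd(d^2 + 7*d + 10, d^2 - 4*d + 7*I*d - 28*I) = 1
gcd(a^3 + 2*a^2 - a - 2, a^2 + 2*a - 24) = 1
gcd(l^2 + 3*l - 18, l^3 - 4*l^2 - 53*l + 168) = l - 3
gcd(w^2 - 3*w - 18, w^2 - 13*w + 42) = w - 6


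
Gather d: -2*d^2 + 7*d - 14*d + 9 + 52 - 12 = -2*d^2 - 7*d + 49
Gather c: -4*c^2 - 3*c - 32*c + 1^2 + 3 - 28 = -4*c^2 - 35*c - 24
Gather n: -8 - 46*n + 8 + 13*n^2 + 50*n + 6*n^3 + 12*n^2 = 6*n^3 + 25*n^2 + 4*n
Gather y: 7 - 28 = -21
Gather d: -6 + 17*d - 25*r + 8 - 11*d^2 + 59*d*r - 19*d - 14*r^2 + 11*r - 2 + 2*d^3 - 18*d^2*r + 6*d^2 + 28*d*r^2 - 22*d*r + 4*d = 2*d^3 + d^2*(-18*r - 5) + d*(28*r^2 + 37*r + 2) - 14*r^2 - 14*r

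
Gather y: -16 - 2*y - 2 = -2*y - 18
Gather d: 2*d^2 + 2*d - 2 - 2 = 2*d^2 + 2*d - 4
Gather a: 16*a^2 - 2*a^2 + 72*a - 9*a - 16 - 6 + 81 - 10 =14*a^2 + 63*a + 49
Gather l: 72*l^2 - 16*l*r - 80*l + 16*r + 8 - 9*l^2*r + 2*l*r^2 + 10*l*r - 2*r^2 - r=l^2*(72 - 9*r) + l*(2*r^2 - 6*r - 80) - 2*r^2 + 15*r + 8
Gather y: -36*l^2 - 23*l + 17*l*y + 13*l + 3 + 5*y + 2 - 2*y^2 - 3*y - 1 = -36*l^2 - 10*l - 2*y^2 + y*(17*l + 2) + 4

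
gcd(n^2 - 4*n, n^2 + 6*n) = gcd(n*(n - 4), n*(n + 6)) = n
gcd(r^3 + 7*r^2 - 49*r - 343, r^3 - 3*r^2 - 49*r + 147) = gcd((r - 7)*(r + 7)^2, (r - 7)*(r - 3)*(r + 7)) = r^2 - 49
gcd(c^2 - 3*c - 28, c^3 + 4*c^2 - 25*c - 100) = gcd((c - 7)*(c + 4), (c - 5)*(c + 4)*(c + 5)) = c + 4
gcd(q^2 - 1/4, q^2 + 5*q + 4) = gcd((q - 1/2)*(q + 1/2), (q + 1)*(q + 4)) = 1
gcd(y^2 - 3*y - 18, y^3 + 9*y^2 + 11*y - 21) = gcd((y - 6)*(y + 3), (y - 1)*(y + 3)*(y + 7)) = y + 3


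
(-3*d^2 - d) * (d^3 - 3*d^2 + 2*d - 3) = -3*d^5 + 8*d^4 - 3*d^3 + 7*d^2 + 3*d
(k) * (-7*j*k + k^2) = -7*j*k^2 + k^3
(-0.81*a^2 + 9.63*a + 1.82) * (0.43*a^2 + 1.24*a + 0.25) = -0.3483*a^4 + 3.1365*a^3 + 12.5213*a^2 + 4.6643*a + 0.455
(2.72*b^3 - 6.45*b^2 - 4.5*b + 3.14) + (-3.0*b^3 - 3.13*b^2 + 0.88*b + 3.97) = -0.28*b^3 - 9.58*b^2 - 3.62*b + 7.11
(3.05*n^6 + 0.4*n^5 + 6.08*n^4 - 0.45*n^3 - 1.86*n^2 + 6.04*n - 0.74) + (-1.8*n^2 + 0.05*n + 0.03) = 3.05*n^6 + 0.4*n^5 + 6.08*n^4 - 0.45*n^3 - 3.66*n^2 + 6.09*n - 0.71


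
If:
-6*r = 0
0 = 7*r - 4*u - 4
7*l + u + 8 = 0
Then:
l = -1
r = 0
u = -1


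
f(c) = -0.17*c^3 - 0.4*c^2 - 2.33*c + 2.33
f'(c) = -0.51*c^2 - 0.8*c - 2.33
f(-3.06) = 10.59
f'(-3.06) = -4.66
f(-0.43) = 3.27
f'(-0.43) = -2.08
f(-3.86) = 15.14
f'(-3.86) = -6.84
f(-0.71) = 3.84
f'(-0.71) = -2.02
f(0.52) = 0.99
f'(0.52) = -2.88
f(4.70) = -35.11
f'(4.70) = -17.36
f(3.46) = -17.56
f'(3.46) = -11.20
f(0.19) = 1.87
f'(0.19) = -2.50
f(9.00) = -174.97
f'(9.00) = -50.84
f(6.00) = -62.77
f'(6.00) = -25.49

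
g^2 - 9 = (g - 3)*(g + 3)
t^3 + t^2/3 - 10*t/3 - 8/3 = (t - 2)*(t + 1)*(t + 4/3)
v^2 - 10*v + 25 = (v - 5)^2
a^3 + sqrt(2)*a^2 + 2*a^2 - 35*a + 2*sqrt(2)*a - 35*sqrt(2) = (a - 5)*(a + 7)*(a + sqrt(2))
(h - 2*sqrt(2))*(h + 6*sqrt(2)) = h^2 + 4*sqrt(2)*h - 24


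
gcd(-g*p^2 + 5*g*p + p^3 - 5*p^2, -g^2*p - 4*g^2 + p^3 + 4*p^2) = -g + p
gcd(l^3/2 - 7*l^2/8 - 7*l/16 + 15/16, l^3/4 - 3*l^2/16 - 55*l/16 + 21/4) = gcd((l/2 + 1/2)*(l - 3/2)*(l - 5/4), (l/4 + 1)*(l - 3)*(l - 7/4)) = 1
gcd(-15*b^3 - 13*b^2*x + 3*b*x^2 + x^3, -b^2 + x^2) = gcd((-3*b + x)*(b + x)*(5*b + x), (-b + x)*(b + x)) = b + x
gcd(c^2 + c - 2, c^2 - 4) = c + 2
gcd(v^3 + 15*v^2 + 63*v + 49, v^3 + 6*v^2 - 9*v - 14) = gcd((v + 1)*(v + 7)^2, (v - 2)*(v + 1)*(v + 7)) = v^2 + 8*v + 7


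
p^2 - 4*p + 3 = (p - 3)*(p - 1)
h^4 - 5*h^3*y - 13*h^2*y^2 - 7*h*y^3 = h*(h - 7*y)*(h + y)^2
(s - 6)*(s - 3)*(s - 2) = s^3 - 11*s^2 + 36*s - 36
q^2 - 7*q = q*(q - 7)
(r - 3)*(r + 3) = r^2 - 9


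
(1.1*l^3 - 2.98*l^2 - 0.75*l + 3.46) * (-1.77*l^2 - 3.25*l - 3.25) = -1.947*l^5 + 1.6996*l^4 + 7.4375*l^3 + 5.9983*l^2 - 8.8075*l - 11.245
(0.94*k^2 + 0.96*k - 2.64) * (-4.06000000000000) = -3.8164*k^2 - 3.8976*k + 10.7184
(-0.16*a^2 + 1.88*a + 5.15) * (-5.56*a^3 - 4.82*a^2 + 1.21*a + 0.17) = 0.8896*a^5 - 9.6816*a^4 - 37.8892*a^3 - 22.5754*a^2 + 6.5511*a + 0.8755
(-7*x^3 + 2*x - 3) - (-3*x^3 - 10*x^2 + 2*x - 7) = -4*x^3 + 10*x^2 + 4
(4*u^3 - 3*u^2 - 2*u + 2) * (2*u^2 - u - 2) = 8*u^5 - 10*u^4 - 9*u^3 + 12*u^2 + 2*u - 4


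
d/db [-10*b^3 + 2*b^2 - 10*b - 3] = -30*b^2 + 4*b - 10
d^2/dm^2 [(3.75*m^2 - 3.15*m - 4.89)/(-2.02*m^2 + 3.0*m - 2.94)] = (-19.74348*m^3 + 253.341936*m^2 - 290.04372*m + 20.677536)/(8.242408*m^6 - 36.7236*m^5 + 90.529128*m^4 - 133.8984*m^3 + 131.760216*m^2 - 77.7924*m + 25.412184)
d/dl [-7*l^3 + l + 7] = 1 - 21*l^2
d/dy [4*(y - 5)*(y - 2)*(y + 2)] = 12*y^2 - 40*y - 16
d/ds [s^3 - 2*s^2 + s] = 3*s^2 - 4*s + 1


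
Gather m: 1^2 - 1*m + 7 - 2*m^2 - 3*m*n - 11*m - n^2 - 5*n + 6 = -2*m^2 + m*(-3*n - 12) - n^2 - 5*n + 14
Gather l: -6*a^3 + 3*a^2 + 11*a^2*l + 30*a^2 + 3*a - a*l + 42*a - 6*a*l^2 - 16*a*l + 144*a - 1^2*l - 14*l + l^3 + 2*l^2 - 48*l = -6*a^3 + 33*a^2 + 189*a + l^3 + l^2*(2 - 6*a) + l*(11*a^2 - 17*a - 63)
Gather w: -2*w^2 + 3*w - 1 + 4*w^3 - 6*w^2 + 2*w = 4*w^3 - 8*w^2 + 5*w - 1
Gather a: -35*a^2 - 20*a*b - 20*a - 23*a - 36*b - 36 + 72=-35*a^2 + a*(-20*b - 43) - 36*b + 36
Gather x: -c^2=-c^2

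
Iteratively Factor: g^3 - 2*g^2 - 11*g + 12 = (g - 1)*(g^2 - g - 12) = (g - 4)*(g - 1)*(g + 3)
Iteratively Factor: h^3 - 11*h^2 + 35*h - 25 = (h - 5)*(h^2 - 6*h + 5) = (h - 5)^2*(h - 1)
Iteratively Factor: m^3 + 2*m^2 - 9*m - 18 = (m - 3)*(m^2 + 5*m + 6) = (m - 3)*(m + 2)*(m + 3)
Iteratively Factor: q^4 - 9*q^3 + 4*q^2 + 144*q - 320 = (q - 4)*(q^3 - 5*q^2 - 16*q + 80) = (q - 4)*(q + 4)*(q^2 - 9*q + 20) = (q - 5)*(q - 4)*(q + 4)*(q - 4)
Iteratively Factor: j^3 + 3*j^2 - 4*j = (j)*(j^2 + 3*j - 4) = j*(j + 4)*(j - 1)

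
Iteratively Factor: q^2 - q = (q - 1)*(q)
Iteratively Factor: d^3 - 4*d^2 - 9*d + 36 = (d - 4)*(d^2 - 9) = (d - 4)*(d + 3)*(d - 3)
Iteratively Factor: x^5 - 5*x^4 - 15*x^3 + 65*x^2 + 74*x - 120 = (x - 1)*(x^4 - 4*x^3 - 19*x^2 + 46*x + 120) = (x - 5)*(x - 1)*(x^3 + x^2 - 14*x - 24) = (x - 5)*(x - 1)*(x + 2)*(x^2 - x - 12) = (x - 5)*(x - 4)*(x - 1)*(x + 2)*(x + 3)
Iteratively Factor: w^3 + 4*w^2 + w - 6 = (w + 2)*(w^2 + 2*w - 3) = (w - 1)*(w + 2)*(w + 3)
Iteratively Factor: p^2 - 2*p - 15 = (p + 3)*(p - 5)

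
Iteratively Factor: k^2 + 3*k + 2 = (k + 1)*(k + 2)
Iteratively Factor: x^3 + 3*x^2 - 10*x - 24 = (x - 3)*(x^2 + 6*x + 8) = (x - 3)*(x + 4)*(x + 2)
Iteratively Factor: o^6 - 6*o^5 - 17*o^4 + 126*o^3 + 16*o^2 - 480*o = (o - 5)*(o^5 - o^4 - 22*o^3 + 16*o^2 + 96*o) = o*(o - 5)*(o^4 - o^3 - 22*o^2 + 16*o + 96) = o*(o - 5)*(o + 2)*(o^3 - 3*o^2 - 16*o + 48) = o*(o - 5)*(o + 2)*(o + 4)*(o^2 - 7*o + 12) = o*(o - 5)*(o - 3)*(o + 2)*(o + 4)*(o - 4)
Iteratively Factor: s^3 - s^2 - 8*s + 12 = (s - 2)*(s^2 + s - 6) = (s - 2)*(s + 3)*(s - 2)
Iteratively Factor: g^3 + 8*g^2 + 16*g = (g + 4)*(g^2 + 4*g) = (g + 4)^2*(g)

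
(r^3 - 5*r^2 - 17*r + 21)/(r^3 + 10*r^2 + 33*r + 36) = (r^2 - 8*r + 7)/(r^2 + 7*r + 12)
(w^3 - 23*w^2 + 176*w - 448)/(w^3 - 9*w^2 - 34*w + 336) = (w - 8)/(w + 6)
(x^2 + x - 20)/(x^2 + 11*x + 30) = (x - 4)/(x + 6)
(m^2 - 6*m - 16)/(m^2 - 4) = (m - 8)/(m - 2)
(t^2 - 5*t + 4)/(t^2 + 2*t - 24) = (t - 1)/(t + 6)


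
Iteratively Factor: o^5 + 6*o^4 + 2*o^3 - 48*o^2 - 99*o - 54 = (o + 1)*(o^4 + 5*o^3 - 3*o^2 - 45*o - 54) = (o + 1)*(o + 3)*(o^3 + 2*o^2 - 9*o - 18) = (o + 1)*(o + 3)^2*(o^2 - o - 6) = (o - 3)*(o + 1)*(o + 3)^2*(o + 2)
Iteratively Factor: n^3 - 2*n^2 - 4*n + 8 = (n - 2)*(n^2 - 4) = (n - 2)*(n + 2)*(n - 2)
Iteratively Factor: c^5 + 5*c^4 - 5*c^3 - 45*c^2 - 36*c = (c - 3)*(c^4 + 8*c^3 + 19*c^2 + 12*c) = c*(c - 3)*(c^3 + 8*c^2 + 19*c + 12) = c*(c - 3)*(c + 1)*(c^2 + 7*c + 12) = c*(c - 3)*(c + 1)*(c + 3)*(c + 4)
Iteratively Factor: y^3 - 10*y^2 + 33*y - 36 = (y - 3)*(y^2 - 7*y + 12) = (y - 3)^2*(y - 4)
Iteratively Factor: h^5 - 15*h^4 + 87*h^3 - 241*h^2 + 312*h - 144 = (h - 4)*(h^4 - 11*h^3 + 43*h^2 - 69*h + 36) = (h - 4)*(h - 3)*(h^3 - 8*h^2 + 19*h - 12) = (h - 4)*(h - 3)^2*(h^2 - 5*h + 4) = (h - 4)^2*(h - 3)^2*(h - 1)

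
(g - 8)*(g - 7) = g^2 - 15*g + 56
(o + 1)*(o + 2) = o^2 + 3*o + 2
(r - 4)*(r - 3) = r^2 - 7*r + 12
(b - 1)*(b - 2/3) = b^2 - 5*b/3 + 2/3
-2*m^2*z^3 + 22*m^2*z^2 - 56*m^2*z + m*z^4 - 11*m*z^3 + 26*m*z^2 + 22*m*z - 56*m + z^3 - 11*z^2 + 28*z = (-2*m + z)*(z - 7)*(z - 4)*(m*z + 1)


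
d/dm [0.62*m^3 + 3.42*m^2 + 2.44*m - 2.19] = 1.86*m^2 + 6.84*m + 2.44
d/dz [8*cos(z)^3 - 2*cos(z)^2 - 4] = 4*(1 - 6*cos(z))*sin(z)*cos(z)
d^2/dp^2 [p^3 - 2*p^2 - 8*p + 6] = 6*p - 4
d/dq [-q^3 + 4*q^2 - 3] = q*(8 - 3*q)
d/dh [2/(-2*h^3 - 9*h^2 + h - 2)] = 2*(6*h^2 + 18*h - 1)/(2*h^3 + 9*h^2 - h + 2)^2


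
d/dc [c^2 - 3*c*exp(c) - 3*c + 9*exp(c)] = -3*c*exp(c) + 2*c + 6*exp(c) - 3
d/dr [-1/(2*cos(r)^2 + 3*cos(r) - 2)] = -(4*cos(r) + 3)*sin(r)/(3*cos(r) + cos(2*r) - 1)^2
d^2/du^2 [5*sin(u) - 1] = -5*sin(u)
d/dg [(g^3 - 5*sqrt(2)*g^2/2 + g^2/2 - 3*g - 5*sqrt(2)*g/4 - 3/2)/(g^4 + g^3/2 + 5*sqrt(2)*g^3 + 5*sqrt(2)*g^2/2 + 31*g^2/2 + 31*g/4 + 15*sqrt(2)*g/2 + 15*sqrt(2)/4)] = 2*(-2*g^4 + 10*sqrt(2)*g^3 + 99*g^2 + 90*sqrt(2)*g + 18)/(4*g^6 + 40*sqrt(2)*g^5 + 324*g^4 + 680*sqrt(2)*g^3 + 1561*g^2 + 930*sqrt(2)*g + 450)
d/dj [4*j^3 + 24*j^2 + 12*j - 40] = 12*j^2 + 48*j + 12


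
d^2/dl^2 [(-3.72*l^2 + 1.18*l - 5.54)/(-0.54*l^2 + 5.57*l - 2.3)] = (-1.77635683940025e-15*l^4 + 21.689856*l^3 - 18.028656*l^2 - 91.185912*l + 339.118172)/(0.157464*l^6 - 4.872636*l^5 + 52.272378*l^4 - 214.316333*l^3 + 222.64161*l^2 - 88.3959*l + 12.167)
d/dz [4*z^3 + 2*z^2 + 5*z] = 12*z^2 + 4*z + 5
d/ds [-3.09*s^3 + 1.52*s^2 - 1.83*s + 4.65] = -9.27*s^2 + 3.04*s - 1.83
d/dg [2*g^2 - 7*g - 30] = 4*g - 7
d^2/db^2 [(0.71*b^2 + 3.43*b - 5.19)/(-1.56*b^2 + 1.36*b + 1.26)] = (-19.707168*b^3 + 67.408848*b^2 - 106.518672*b + 49.10268)/(3.796416*b^6 - 9.929088*b^5 - 0.542879999999998*b^4 + 13.52384*b^3 + 0.438479999999998*b^2 - 6.477408*b - 2.000376)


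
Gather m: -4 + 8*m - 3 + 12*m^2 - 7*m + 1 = 12*m^2 + m - 6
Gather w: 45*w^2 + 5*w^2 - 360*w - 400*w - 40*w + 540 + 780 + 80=50*w^2 - 800*w + 1400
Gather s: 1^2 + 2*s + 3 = 2*s + 4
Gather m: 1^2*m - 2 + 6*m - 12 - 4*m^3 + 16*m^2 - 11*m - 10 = -4*m^3 + 16*m^2 - 4*m - 24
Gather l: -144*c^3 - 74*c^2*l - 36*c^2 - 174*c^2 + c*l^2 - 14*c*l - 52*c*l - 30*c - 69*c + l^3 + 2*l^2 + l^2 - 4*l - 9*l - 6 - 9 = -144*c^3 - 210*c^2 - 99*c + l^3 + l^2*(c + 3) + l*(-74*c^2 - 66*c - 13) - 15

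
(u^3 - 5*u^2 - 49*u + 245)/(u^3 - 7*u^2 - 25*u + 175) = (u + 7)/(u + 5)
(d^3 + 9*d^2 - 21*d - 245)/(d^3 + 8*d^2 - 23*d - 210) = (d + 7)/(d + 6)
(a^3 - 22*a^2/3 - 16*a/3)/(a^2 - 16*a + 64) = a*(3*a + 2)/(3*(a - 8))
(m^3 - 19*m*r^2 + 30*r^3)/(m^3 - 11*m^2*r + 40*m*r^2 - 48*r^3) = (m^2 + 3*m*r - 10*r^2)/(m^2 - 8*m*r + 16*r^2)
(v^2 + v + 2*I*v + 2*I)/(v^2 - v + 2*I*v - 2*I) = (v + 1)/(v - 1)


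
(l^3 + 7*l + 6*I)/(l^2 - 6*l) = (l^3 + 7*l + 6*I)/(l*(l - 6))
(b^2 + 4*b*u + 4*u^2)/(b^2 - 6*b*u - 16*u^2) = (-b - 2*u)/(-b + 8*u)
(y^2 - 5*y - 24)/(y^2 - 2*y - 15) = (y - 8)/(y - 5)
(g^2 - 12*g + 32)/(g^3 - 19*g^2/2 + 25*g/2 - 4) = 2*(g - 4)/(2*g^2 - 3*g + 1)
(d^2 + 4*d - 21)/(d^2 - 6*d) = (d^2 + 4*d - 21)/(d*(d - 6))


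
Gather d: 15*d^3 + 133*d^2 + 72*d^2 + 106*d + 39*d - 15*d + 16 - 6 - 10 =15*d^3 + 205*d^2 + 130*d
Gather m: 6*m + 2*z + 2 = 6*m + 2*z + 2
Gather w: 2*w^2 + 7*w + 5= 2*w^2 + 7*w + 5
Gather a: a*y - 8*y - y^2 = a*y - y^2 - 8*y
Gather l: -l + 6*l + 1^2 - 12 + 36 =5*l + 25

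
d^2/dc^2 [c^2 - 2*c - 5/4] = 2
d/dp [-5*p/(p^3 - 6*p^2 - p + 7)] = 5*(2*p^3 - 6*p^2 - 7)/(p^6 - 12*p^5 + 34*p^4 + 26*p^3 - 83*p^2 - 14*p + 49)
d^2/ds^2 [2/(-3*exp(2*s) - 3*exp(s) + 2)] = 6*(-6*(2*exp(s) + 1)^2*exp(s) + (4*exp(s) + 1)*(3*exp(2*s) + 3*exp(s) - 2))*exp(s)/(3*exp(2*s) + 3*exp(s) - 2)^3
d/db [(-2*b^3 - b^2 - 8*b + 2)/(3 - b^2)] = 2*(b^4 - 13*b^2 - b - 12)/(b^4 - 6*b^2 + 9)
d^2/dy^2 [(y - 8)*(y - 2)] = 2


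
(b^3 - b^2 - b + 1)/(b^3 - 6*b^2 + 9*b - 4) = (b + 1)/(b - 4)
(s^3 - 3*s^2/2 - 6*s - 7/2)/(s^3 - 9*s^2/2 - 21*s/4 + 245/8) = 4*(s^2 + 2*s + 1)/(4*s^2 - 4*s - 35)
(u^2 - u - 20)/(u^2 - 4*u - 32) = (u - 5)/(u - 8)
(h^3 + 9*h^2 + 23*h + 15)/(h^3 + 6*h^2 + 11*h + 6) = (h + 5)/(h + 2)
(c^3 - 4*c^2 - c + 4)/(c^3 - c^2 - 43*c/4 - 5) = 4*(c^2 - 1)/(4*c^2 + 12*c + 5)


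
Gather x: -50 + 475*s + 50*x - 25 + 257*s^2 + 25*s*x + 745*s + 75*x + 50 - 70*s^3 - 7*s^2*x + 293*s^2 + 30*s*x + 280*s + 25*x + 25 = -70*s^3 + 550*s^2 + 1500*s + x*(-7*s^2 + 55*s + 150)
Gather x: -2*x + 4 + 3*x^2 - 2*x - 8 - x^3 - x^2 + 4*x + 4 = -x^3 + 2*x^2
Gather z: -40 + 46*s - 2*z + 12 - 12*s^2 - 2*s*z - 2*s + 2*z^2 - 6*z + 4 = -12*s^2 + 44*s + 2*z^2 + z*(-2*s - 8) - 24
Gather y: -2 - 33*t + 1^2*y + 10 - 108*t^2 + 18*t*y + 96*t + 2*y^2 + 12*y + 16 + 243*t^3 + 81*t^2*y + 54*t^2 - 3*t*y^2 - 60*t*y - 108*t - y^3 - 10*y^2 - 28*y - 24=243*t^3 - 54*t^2 - 45*t - y^3 + y^2*(-3*t - 8) + y*(81*t^2 - 42*t - 15)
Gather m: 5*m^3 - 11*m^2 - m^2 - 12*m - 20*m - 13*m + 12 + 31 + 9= 5*m^3 - 12*m^2 - 45*m + 52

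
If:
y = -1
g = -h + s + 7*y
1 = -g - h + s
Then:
No Solution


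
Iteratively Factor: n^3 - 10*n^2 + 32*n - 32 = (n - 4)*(n^2 - 6*n + 8) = (n - 4)*(n - 2)*(n - 4)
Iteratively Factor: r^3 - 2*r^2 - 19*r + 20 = (r - 1)*(r^2 - r - 20) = (r - 5)*(r - 1)*(r + 4)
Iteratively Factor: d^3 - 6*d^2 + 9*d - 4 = (d - 1)*(d^2 - 5*d + 4) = (d - 4)*(d - 1)*(d - 1)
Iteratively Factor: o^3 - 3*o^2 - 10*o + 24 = (o + 3)*(o^2 - 6*o + 8) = (o - 2)*(o + 3)*(o - 4)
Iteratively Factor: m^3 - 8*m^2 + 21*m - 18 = (m - 3)*(m^2 - 5*m + 6) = (m - 3)*(m - 2)*(m - 3)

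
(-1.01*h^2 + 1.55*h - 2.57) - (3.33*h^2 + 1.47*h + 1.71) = -4.34*h^2 + 0.0800000000000001*h - 4.28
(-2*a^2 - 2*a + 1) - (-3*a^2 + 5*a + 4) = a^2 - 7*a - 3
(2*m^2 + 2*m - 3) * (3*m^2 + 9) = 6*m^4 + 6*m^3 + 9*m^2 + 18*m - 27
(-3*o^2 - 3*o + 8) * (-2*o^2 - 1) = 6*o^4 + 6*o^3 - 13*o^2 + 3*o - 8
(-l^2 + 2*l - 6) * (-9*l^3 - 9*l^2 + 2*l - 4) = 9*l^5 - 9*l^4 + 34*l^3 + 62*l^2 - 20*l + 24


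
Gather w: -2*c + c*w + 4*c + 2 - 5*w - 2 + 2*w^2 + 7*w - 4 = 2*c + 2*w^2 + w*(c + 2) - 4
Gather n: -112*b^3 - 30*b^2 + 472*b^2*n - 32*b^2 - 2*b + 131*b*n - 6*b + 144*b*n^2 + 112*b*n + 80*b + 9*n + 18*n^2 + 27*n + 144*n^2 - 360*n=-112*b^3 - 62*b^2 + 72*b + n^2*(144*b + 162) + n*(472*b^2 + 243*b - 324)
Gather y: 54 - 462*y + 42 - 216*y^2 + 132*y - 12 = -216*y^2 - 330*y + 84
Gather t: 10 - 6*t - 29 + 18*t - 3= 12*t - 22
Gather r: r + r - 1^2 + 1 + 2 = 2*r + 2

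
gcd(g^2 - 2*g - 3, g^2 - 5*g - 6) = g + 1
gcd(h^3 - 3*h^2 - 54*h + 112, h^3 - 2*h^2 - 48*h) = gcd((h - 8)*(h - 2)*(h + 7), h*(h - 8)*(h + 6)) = h - 8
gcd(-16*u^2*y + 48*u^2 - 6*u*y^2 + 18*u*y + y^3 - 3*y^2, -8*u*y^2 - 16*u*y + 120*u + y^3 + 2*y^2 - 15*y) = -8*u*y + 24*u + y^2 - 3*y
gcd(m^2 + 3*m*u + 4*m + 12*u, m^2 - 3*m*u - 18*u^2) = m + 3*u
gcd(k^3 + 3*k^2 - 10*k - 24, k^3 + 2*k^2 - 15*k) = k - 3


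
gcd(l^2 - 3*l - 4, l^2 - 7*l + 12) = l - 4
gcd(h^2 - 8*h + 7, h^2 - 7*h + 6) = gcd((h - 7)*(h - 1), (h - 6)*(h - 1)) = h - 1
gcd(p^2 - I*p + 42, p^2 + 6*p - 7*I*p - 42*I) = p - 7*I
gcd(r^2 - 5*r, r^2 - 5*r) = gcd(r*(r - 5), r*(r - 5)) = r^2 - 5*r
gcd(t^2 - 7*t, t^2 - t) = t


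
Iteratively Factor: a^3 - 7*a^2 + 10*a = (a - 2)*(a^2 - 5*a) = (a - 5)*(a - 2)*(a)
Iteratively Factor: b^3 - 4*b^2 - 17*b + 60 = (b - 5)*(b^2 + b - 12) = (b - 5)*(b - 3)*(b + 4)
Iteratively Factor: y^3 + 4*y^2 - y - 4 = (y + 4)*(y^2 - 1) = (y + 1)*(y + 4)*(y - 1)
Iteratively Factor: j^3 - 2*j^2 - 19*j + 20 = (j + 4)*(j^2 - 6*j + 5) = (j - 5)*(j + 4)*(j - 1)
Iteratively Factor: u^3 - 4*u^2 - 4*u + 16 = (u - 2)*(u^2 - 2*u - 8) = (u - 4)*(u - 2)*(u + 2)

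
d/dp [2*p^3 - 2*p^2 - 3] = 2*p*(3*p - 2)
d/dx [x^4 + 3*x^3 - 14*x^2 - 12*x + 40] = 4*x^3 + 9*x^2 - 28*x - 12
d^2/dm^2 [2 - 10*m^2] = -20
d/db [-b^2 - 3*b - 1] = -2*b - 3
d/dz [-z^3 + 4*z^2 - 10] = z*(8 - 3*z)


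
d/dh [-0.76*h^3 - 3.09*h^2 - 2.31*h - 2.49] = -2.28*h^2 - 6.18*h - 2.31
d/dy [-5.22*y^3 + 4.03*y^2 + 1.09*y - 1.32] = -15.66*y^2 + 8.06*y + 1.09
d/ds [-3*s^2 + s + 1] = 1 - 6*s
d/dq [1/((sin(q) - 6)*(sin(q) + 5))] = (-sin(2*q) + cos(q))/((sin(q) - 6)^2*(sin(q) + 5)^2)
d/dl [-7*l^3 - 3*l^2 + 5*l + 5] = -21*l^2 - 6*l + 5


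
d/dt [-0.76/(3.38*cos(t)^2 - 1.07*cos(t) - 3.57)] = (0.8132 - 5.1376*cos(t))*sin(t)/(-3.38*cos(t)^2 + 1.07*cos(t) + 3.57)^2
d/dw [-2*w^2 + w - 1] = 1 - 4*w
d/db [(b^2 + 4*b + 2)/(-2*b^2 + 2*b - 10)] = (5*b^2 - 6*b - 22)/(2*(b^4 - 2*b^3 + 11*b^2 - 10*b + 25))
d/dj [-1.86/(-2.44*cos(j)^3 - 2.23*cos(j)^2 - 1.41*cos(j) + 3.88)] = (13.6152*cos(j)^2 + 8.2956*cos(j) + 2.6226)*sin(j)/(2.44*cos(j)^3 + 2.23*cos(j)^2 + 1.41*cos(j) - 3.88)^2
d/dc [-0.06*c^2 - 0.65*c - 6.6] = -0.12*c - 0.65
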